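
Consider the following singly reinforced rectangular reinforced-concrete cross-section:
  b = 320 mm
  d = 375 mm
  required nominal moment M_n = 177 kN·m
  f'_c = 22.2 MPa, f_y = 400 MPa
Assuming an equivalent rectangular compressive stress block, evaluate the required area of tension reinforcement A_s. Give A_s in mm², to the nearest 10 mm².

A_s ≈ 1340 mm²

With M_n = 0.85 f'_c a b (d − a/2), solve the quadratic for a:
a = d − √(d² − 2M_n/(0.85 f'_c b)) = 375 − √(375² − 2 × 177×10⁶/(0.85 × 22.2 × 320)) = 88.64 mm.
A_s = 0.85 f'_c a b / f_y = 0.85 × 22.2 × 88.64 × 320 / 400 = 1338.1 mm².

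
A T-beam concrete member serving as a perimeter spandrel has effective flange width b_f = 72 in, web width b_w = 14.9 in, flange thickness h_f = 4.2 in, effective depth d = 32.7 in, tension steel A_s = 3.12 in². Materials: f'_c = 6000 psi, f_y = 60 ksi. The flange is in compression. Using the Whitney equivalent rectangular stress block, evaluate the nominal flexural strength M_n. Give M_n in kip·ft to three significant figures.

M_n ≈ 506 kip·ft

Tension: T = A_s f_y = 3.12 × 60 = 187.2 kips.
Try a within the flange: a = T/(0.85 f'_c b_f) = 187.2/(0.85 × 6 × 72) = 0.510 in.
Since a = 0.510 ≤ h_f = 4.2 in, the stress block lies entirely in the flange; analyse as a rectangular beam of width b_f.
M_n = T(d − a/2) = 187.2 × (32.7 − 0.255) = 6073.7 kip·in.
M_n = 6073.7/12 = 506.14 kip·ft.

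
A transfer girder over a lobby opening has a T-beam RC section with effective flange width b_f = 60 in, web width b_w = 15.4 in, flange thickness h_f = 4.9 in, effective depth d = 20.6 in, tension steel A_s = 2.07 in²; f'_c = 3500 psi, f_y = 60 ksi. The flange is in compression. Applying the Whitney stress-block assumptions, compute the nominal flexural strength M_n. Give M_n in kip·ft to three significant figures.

Tension: T = A_s f_y = 2.07 × 60 = 124.2 kips.
Try a within the flange: a = T/(0.85 f'_c b_f) = 124.2/(0.85 × 3.5 × 60) = 0.696 in.
Since a = 0.696 ≤ h_f = 4.9 in, the stress block lies entirely in the flange; analyse as a rectangular beam of width b_f.
M_n = T(d − a/2) = 124.2 × (20.6 − 0.348) = 2515.3 kip·in.
M_n = 2515.3/12 = 209.61 kip·ft.

M_n ≈ 210 kip·ft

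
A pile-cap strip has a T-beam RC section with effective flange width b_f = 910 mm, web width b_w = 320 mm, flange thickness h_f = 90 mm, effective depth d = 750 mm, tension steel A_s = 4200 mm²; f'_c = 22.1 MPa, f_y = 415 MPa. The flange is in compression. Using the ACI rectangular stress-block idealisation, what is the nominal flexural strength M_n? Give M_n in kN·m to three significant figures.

Tension: T = A_s f_y = 4200 × 415 = 1743000 N.
Try a within the flange: a = T/(0.85 f'_c b_f) = 1743000/(0.85 × 22.1 × 910) = 101.96 mm.
a = 101.96 > h_f = 90 mm: the block extends into the web. Split into flange-overhang and web parts.
C_f = 0.85 f'_c (b_f − b_w) h_f = 0.85 × 22.1 × (910 − 320) × 90 = 997484 N.
Remaining web compression depth: a_w = (T − C_f)/(0.85 f'_c b_w) = (1743000 − 997484)/(0.85 × 22.1 × 320) = 124.02 mm.
M_n = C_f(d − h_f/2) + (T − C_f)(d − a_w/2) = 997484 × (750 − 45) + 745516 × (750 − 62.01) = 703.23 + 512.91 = 1216.14 × 10⁶ N·mm.
M_n = 1216.14 kN·m.

M_n ≈ 1220 kN·m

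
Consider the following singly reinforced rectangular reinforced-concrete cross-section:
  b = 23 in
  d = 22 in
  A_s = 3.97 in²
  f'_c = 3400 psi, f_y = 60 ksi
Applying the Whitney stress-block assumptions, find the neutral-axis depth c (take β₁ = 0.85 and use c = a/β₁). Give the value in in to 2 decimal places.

T = A_s f_y = 3.97 × 60 = 238.2 kips.
a = T/(0.85 f'_c b) = 238.2/(0.85 × 3.4 × 23) = 3.5836 in.
With β₁ = 0.85, c = a/β₁ = 3.5836/0.85 = 4.22 in.

c ≈ 4.22 in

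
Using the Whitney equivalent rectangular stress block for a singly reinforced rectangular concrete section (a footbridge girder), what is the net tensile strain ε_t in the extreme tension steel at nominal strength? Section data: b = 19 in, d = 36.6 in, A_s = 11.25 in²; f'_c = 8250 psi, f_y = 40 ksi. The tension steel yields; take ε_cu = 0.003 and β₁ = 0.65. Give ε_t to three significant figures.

a = A_s f_y/(0.85 f'_c b) = 3.377 in.
β₁ = 0.65, so c = a/β₁ = 3.377/0.65 = 5.195 in.
From the linear strain diagram with ε_cu = 0.003: ε_t = 0.003 (d − c)/c = 0.003 × (36.6 − 5.195)/5.195 = 0.0181.
Since ε_t ≥ 0.005, the section is tension-controlled.

ε_t ≈ 0.0181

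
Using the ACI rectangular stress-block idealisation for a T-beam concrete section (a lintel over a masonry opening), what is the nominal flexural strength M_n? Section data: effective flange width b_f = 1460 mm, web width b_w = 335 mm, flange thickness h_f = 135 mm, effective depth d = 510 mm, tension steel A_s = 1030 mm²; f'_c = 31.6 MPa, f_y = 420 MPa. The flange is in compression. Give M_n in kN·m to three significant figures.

M_n ≈ 218 kN·m

Tension: T = A_s f_y = 1030 × 420 = 432600 N.
Try a within the flange: a = T/(0.85 f'_c b_f) = 432600/(0.85 × 31.6 × 1460) = 11.03 mm.
Since a = 11.03 ≤ h_f = 135 mm, the stress block lies entirely in the flange; analyse as a rectangular beam of width b_f.
M_n = T(d − a/2) = 432600 × (510 − 5.515) = 218.24 × 10⁶ N·mm.
M_n = 218.24 kN·m.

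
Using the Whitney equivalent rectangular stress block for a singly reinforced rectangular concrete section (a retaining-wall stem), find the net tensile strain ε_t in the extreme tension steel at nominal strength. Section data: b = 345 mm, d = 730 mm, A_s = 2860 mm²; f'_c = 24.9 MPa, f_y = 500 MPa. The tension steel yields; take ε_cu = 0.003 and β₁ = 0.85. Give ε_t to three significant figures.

a = A_s f_y/(0.85 f'_c b) = 195.84 mm.
β₁ = 0.85, so c = a/β₁ = 195.84/0.85 = 230.40 mm.
From the linear strain diagram with ε_cu = 0.003: ε_t = 0.003 (d − c)/c = 0.003 × (730 − 230.40)/230.40 = 0.00651.
Since ε_t ≥ 0.005, the section is tension-controlled.

ε_t ≈ 0.00651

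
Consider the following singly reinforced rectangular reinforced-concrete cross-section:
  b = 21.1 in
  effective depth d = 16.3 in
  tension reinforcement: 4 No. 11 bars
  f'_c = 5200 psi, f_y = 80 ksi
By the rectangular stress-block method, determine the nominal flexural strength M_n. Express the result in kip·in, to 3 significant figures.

M_n ≈ 6800 kip·in

A_s = 4 × 1.56 = 6.24 in².
T = A_s f_y = 6.24 × 80 = 499.2 kips.
a = T/(0.85 f'_c b) = 499.2/(0.85 × 5.2 × 21.1) = 5.353 in.
M_n = T(d − a/2) = 499.2 × (16.3 − 2.6765) = 6800.9 kip·in.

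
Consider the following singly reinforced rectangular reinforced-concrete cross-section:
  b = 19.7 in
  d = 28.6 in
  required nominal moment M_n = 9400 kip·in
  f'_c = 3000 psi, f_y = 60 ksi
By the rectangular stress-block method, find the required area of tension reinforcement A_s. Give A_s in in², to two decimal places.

A_s ≈ 6.31 in²

From M_n = 0.85 f'_c a b (d − a/2):
a = d − √(d² − 2M_n/(0.85 f'_c b)) = 28.6 − √(28.6² − 2 × 9400/(0.85 × 3 × 19.7)) = 7.535 in.
A_s = 0.85 f'_c a b / f_y = 0.85 × 3 × 7.535 × 19.7 / 60 = 6.309 in².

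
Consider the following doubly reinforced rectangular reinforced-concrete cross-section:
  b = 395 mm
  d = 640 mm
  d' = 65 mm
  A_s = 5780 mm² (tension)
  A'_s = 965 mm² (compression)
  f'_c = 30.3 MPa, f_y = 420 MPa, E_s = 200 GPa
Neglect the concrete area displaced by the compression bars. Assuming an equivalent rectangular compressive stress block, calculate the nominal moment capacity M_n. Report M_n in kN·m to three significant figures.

Assume both tension and compression steel yield.
Net tension couple steel: A_s − A'_s = 4815 mm².
a = (A_s − A'_s) f_y / (0.85 f'_c b) = 2022300/(0.85 × 30.3 × 395) = 198.79 mm.
c = a/β₁ = 198.79/0.834 = 238.36 mm; ε'_s = 0.003(c − d')/c = 0.0022 ≥ f_y/E_s = 0.0021, so compression steel does yield.
M_n = (A_s − A'_s) f_y (d − a/2) + A'_s f_y (d − d') = [2022300 × (640 − 99.395) + 405300 × (640 − 65)] × 10⁻⁶ = 1093.27 + 233.05 = 1326.32 kN·m.

M_n ≈ 1330 kN·m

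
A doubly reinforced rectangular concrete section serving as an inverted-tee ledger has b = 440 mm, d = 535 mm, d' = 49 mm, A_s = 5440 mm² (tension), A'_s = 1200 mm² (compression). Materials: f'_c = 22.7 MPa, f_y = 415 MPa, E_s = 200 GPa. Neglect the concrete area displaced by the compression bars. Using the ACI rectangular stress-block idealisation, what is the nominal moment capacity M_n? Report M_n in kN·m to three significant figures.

M_n ≈ 1000 kN·m

Assume both tension and compression steel yield.
Net tension couple steel: A_s − A'_s = 4240 mm².
a = (A_s − A'_s) f_y / (0.85 f'_c b) = 1759600/(0.85 × 22.7 × 440) = 207.26 mm.
c = a/β₁ = 207.26/0.85 = 243.84 mm; ε'_s = 0.003(c − d')/c = 0.0024 ≥ f_y/E_s = 0.0021, so compression steel does yield.
M_n = (A_s − A'_s) f_y (d − a/2) + A'_s f_y (d − d') = [1759600 × (535 − 103.63) + 498000 × (535 − 49)] × 10⁻⁶ = 759.04 + 242.03 = 1001.07 kN·m.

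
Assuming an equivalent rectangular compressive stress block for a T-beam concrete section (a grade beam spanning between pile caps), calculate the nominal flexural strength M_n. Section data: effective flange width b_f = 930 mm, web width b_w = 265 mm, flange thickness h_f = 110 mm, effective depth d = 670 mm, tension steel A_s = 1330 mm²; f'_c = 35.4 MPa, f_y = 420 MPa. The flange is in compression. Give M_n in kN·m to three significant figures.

Tension: T = A_s f_y = 1330 × 420 = 558600 N.
Try a within the flange: a = T/(0.85 f'_c b_f) = 558600/(0.85 × 35.4 × 930) = 19.96 mm.
Since a = 19.96 ≤ h_f = 110 mm, the stress block lies entirely in the flange; analyse as a rectangular beam of width b_f.
M_n = T(d − a/2) = 558600 × (670 − 9.98) = 368.69 × 10⁶ N·mm.
M_n = 368.69 kN·m.

M_n ≈ 369 kN·m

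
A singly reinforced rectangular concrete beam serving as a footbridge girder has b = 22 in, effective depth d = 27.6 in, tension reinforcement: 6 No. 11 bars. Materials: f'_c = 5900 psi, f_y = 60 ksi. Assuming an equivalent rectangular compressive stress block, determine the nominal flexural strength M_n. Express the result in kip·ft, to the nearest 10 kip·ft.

A_s = 6 × 1.56 = 9.36 in².
T = A_s f_y = 9.36 × 60 = 561.6 kips.
a = T/(0.85 f'_c b) = 561.6/(0.85 × 5.9 × 22) = 5.090 in.
M_n = T(d − a/2) = 561.6 × (27.6 − 2.545) = 14070.9 kip·in = 14070.9/12 = 1172.58 kip·ft.

M_n ≈ 1170 kip·ft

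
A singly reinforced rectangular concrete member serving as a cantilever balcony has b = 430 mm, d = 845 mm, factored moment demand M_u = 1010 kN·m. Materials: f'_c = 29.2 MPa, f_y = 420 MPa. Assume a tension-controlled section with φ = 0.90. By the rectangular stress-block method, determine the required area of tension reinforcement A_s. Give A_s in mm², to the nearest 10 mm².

A_s ≈ 3440 mm²

M_n = M_u/φ = 1010/0.90 = 1122.22 kN·m.
With M_n = 0.85 f'_c a b (d − a/2), solve the quadratic for a:
a = d − √(d² − 2M_n/(0.85 f'_c b)) = 845 − √(845² − 2 × 1122.22×10⁶/(0.85 × 29.2 × 430)) = 135.26 mm.
A_s = 0.85 f'_c a b / f_y = 0.85 × 29.2 × 135.26 × 430 / 420 = 3437.1 mm².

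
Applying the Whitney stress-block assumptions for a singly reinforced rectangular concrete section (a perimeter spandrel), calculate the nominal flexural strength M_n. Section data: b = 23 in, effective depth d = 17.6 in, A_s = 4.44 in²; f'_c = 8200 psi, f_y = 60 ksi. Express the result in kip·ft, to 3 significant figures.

T = A_s f_y = 4.44 × 60 = 266.4 kips.
a = T/(0.85 f'_c b) = 266.4/(0.85 × 8.2 × 23) = 1.662 in.
M_n = T(d − a/2) = 266.4 × (17.6 − 0.831) = 4467.3 kip·in = 4467.3/12 = 372.28 kip·ft.

M_n ≈ 372 kip·ft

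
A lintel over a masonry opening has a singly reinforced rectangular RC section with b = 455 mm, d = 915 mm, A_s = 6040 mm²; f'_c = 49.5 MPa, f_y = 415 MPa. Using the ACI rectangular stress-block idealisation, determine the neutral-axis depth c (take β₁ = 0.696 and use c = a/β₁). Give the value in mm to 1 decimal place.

T = A_s f_y = 6040 × 415 = 2506600 N = 2506.6 kN.
Setting C = 0.85 f'_c a b equal to T: a = 2506600/(0.85 × 49.5 × 455) = 130.933 mm.
With β₁ = 0.696, c = a/β₁ = 130.933/0.696 = 188.1 mm.

c ≈ 188.1 mm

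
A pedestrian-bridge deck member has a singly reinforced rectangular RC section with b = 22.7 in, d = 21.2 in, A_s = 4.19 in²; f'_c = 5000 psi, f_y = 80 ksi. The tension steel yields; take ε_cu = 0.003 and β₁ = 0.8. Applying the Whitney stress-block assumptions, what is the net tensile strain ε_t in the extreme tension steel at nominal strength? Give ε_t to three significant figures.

ε_t ≈ 0.0116

a = A_s f_y/(0.85 f'_c b) = 3.474 in.
β₁ = 0.8, so c = a/β₁ = 3.474/0.8 = 4.343 in.
From the linear strain diagram with ε_cu = 0.003: ε_t = 0.003 (d − c)/c = 0.003 × (21.2 − 4.343)/4.343 = 0.0116.
Since ε_t ≥ 0.005, the section is tension-controlled.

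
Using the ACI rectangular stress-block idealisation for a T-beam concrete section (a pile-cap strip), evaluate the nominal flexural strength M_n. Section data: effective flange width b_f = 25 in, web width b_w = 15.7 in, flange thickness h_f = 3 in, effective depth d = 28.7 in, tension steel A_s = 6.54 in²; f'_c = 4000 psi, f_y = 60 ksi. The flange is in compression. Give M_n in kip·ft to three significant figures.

Tension: T = A_s f_y = 6.54 × 60 = 392.4 kips.
Try a within the flange: a = T/(0.85 f'_c b_f) = 392.4/(0.85 × 4 × 25) = 4.616 in.
a = 4.616 > h_f = 3 in: the block extends into the web. Split into flange-overhang and web parts.
C_f = 0.85 f'_c (b_f − b_w) h_f = 0.85 × 4 × (25 − 15.7) × 3 = 94.9 kips.
Remaining web compression depth: a_w = (T − C_f)/(0.85 f'_c b_w) = (392.4 − 94.9)/(0.85 × 4 × 15.7) = 5.573 in.
M_n = C_f(d − h_f/2) + (T − C_f)(d − a_w/2) = 94.9 × (28.7 − 1.5) + 297.5 × (28.7 − 2.7865) = 2581.3 + 7709.3 = 10290.6 kip·in.
M_n = 10290.6/12 = 857.55 kip·ft.

M_n ≈ 858 kip·ft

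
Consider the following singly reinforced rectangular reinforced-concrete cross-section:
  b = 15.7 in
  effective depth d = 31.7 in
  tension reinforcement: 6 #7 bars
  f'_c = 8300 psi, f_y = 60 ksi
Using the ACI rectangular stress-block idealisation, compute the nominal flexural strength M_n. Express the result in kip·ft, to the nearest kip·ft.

A_s = 6 × 0.6 = 3.6 in².
T = A_s f_y = 3.6 × 60 = 216 kips.
a = T/(0.85 f'_c b) = 216/(0.85 × 8.3 × 15.7) = 1.950 in.
M_n = T(d − a/2) = 216 × (31.7 − 0.975) = 6636.6 kip·in = 6636.6/12 = 553.05 kip·ft.

M_n ≈ 553 kip·ft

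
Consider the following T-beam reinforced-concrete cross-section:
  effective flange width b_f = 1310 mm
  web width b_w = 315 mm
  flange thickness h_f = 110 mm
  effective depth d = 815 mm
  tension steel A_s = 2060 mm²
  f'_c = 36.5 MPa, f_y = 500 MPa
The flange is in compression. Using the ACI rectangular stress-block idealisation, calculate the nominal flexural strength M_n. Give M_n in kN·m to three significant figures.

Tension: T = A_s f_y = 2060 × 500 = 1030000 N.
Try a within the flange: a = T/(0.85 f'_c b_f) = 1030000/(0.85 × 36.5 × 1310) = 25.34 mm.
Since a = 25.34 ≤ h_f = 110 mm, the stress block lies entirely in the flange; analyse as a rectangular beam of width b_f.
M_n = T(d − a/2) = 1030000 × (815 − 12.67) = 826.40 × 10⁶ N·mm.
M_n = 826.40 kN·m.

M_n ≈ 826 kN·m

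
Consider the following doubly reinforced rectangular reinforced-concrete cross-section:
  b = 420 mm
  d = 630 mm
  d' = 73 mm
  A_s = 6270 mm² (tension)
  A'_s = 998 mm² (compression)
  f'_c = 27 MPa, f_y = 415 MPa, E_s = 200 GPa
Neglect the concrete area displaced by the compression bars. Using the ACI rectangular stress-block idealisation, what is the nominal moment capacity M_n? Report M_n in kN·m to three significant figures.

Assume both tension and compression steel yield.
Net tension couple steel: A_s − A'_s = 5272 mm².
a = (A_s − A'_s) f_y / (0.85 f'_c b) = 2187880/(0.85 × 27 × 420) = 226.98 mm.
c = a/β₁ = 226.98/0.85 = 267.04 mm; ε'_s = 0.003(c − d')/c = 0.0022 ≥ f_y/E_s = 0.0021, so compression steel does yield.
M_n = (A_s − A'_s) f_y (d − a/2) + A'_s f_y (d − d') = [2187880 × (630 − 113.49) + 414170 × (630 − 73)] × 10⁻⁶ = 1130.06 + 230.69 = 1360.75 kN·m.

M_n ≈ 1360 kN·m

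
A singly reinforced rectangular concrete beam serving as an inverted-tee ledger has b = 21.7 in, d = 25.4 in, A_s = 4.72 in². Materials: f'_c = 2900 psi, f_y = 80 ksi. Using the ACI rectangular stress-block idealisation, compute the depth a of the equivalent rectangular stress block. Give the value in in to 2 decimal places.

a ≈ 7.06 in

T = A_s f_y = 4.72 × 80 = 377.6 kips.
a = T/(0.85 f'_c b) = 377.6/(0.85 × 2.9 × 21.7) = 7.06 in.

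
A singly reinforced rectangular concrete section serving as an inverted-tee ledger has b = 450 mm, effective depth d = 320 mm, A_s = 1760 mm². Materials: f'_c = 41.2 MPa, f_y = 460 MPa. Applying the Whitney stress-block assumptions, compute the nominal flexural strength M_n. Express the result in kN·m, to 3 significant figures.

T = A_s f_y = 1760 × 460 = 809600 N = 809.6 kN.
From C = T: a = T/(0.85 f'_c b) = 809600/(0.85 × 41.2 × 450) = 51.37 mm.
M_n = T(d − a/2) = 809.6 kN × (320 − 25.685) mm = 238.28 kN·m.

M_n ≈ 238 kN·m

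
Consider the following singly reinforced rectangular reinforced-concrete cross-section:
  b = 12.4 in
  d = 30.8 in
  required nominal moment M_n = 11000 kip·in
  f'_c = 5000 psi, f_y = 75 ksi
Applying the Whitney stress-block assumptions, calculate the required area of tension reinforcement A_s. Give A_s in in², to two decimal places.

A_s ≈ 5.45 in²

From M_n = 0.85 f'_c a b (d − a/2):
a = d − √(d² − 2M_n/(0.85 f'_c b)) = 30.8 − √(30.8² − 2 × 11000/(0.85 × 5 × 12.4)) = 7.753 in.
A_s = 0.85 f'_c a b / f_y = 0.85 × 5 × 7.753 × 12.4 / 75 = 5.448 in².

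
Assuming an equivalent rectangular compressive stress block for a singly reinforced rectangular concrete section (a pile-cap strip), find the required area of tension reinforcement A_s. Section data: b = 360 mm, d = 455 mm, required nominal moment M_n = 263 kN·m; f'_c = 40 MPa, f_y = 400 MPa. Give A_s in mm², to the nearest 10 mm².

A_s ≈ 1530 mm²

With M_n = 0.85 f'_c a b (d − a/2), solve the quadratic for a:
a = d − √(d² − 2M_n/(0.85 f'_c b)) = 455 − √(455² − 2 × 263×10⁶/(0.85 × 40 × 360)) = 49.97 mm.
A_s = 0.85 f'_c a b / f_y = 0.85 × 40 × 49.97 × 360 / 400 = 1529.1 mm².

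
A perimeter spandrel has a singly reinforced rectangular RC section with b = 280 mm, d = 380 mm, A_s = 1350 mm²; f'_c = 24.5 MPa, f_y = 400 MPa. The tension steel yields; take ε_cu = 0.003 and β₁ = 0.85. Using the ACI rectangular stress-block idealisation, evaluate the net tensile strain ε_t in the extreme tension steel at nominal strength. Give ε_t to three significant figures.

a = A_s f_y/(0.85 f'_c b) = 92.61 mm.
β₁ = 0.85, so c = a/β₁ = 92.61/0.85 = 108.95 mm.
From the linear strain diagram with ε_cu = 0.003: ε_t = 0.003 (d − c)/c = 0.003 × (380 − 108.95)/108.95 = 0.00746.
Since ε_t ≥ 0.005, the section is tension-controlled.

ε_t ≈ 0.00746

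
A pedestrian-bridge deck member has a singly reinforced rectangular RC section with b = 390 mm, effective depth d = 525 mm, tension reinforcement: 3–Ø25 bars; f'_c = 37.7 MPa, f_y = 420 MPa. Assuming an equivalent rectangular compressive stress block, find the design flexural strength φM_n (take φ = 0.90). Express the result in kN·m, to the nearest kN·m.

A_s = 3 × 491 = 1473 mm².
T = A_s f_y = 1473 × 420 = 618660 N = 618.66 kN.
From C = T: a = T/(0.85 f'_c b) = 618660/(0.85 × 37.7 × 390) = 49.50 mm.
M_n = T(d − a/2) = 618.66 kN × (525 − 24.75) mm = 309.48 kN·m.
φM_n = 0.90 × 309.48 = 278.53 kN·m.

φM_n ≈ 279 kN·m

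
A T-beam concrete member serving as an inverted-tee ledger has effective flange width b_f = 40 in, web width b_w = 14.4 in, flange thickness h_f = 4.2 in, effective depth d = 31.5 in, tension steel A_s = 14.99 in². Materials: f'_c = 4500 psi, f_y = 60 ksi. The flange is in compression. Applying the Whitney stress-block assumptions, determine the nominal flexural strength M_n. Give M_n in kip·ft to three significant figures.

Tension: T = A_s f_y = 14.99 × 60 = 899.4 kips.
Try a within the flange: a = T/(0.85 f'_c b_f) = 899.4/(0.85 × 4.5 × 40) = 5.878 in.
a = 5.878 > h_f = 4.2 in: the block extends into the web. Split into flange-overhang and web parts.
C_f = 0.85 f'_c (b_f − b_w) h_f = 0.85 × 4.5 × (40 − 14.4) × 4.2 = 411.3 kips.
Remaining web compression depth: a_w = (T − C_f)/(0.85 f'_c b_w) = (899.4 − 411.3)/(0.85 × 4.5 × 14.4) = 8.862 in.
M_n = C_f(d − h_f/2) + (T − C_f)(d − a_w/2) = 411.3 × (31.5 − 2.1) + 488.1 × (31.5 − 4.431) = 12092.2 + 13212.4 = 25304.6 kip·in.
M_n = 25304.6/12 = 2108.72 kip·ft.

M_n ≈ 2110 kip·ft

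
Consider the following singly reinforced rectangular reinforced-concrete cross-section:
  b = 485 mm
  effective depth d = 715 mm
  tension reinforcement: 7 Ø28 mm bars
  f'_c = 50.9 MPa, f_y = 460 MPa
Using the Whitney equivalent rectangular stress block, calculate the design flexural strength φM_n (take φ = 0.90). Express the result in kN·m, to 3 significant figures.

A_s = 7 × 616 = 4312 mm².
T = A_s f_y = 4312 × 460 = 1983520 N = 1983.52 kN.
From C = T: a = T/(0.85 f'_c b) = 1983520/(0.85 × 50.9 × 485) = 94.53 mm.
M_n = T(d − a/2) = 1983.52 kN × (715 − 47.265) mm = 1324.47 kN·m.
φM_n = 0.90 × 1324.47 = 1192.02 kN·m.

φM_n ≈ 1190 kN·m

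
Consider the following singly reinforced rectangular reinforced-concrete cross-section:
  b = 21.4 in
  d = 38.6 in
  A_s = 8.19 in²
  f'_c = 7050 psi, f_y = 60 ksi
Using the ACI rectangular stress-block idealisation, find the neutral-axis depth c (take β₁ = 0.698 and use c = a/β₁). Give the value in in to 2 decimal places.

c ≈ 5.49 in

T = A_s f_y = 8.19 × 60 = 491.4 kips.
a = T/(0.85 f'_c b) = 491.4/(0.85 × 7.05 × 21.4) = 3.8319 in.
With β₁ = 0.698, c = a/β₁ = 3.8319/0.698 = 5.49 in.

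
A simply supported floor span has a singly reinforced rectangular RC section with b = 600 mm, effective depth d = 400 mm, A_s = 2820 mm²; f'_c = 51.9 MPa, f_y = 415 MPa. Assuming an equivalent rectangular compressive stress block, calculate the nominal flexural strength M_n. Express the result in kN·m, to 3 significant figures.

T = A_s f_y = 2820 × 415 = 1170300 N = 1170.3 kN.
From C = T: a = T/(0.85 f'_c b) = 1170300/(0.85 × 51.9 × 600) = 44.21 mm.
M_n = T(d − a/2) = 1170.3 kN × (400 − 22.105) mm = 442.25 kN·m.

M_n ≈ 442 kN·m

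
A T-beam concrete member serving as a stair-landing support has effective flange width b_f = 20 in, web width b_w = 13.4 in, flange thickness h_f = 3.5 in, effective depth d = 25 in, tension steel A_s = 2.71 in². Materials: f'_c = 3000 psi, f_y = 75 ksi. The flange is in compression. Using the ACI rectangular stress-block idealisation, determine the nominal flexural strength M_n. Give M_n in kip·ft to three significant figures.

M_n ≈ 389 kip·ft

Tension: T = A_s f_y = 2.71 × 75 = 203.25 kips.
Try a within the flange: a = T/(0.85 f'_c b_f) = 203.25/(0.85 × 3 × 20) = 3.985 in.
a = 3.985 > h_f = 3.5 in: the block extends into the web. Split into flange-overhang and web parts.
C_f = 0.85 f'_c (b_f − b_w) h_f = 0.85 × 3 × (20 − 13.4) × 3.5 = 58.9 kips.
Remaining web compression depth: a_w = (T − C_f)/(0.85 f'_c b_w) = (203.25 − 58.9)/(0.85 × 3 × 13.4) = 4.224 in.
M_n = C_f(d − h_f/2) + (T − C_f)(d − a_w/2) = 58.9 × (25 − 1.75) + 144.35 × (25 − 2.112) = 1369.4 + 3303.9 = 4673.3 kip·in.
M_n = 4673.3/12 = 389.44 kip·ft.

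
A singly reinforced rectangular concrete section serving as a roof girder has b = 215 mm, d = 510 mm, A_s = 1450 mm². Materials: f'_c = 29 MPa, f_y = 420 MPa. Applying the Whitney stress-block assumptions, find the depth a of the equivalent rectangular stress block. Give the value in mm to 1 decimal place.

T = A_s f_y = 1450 × 420 = 609000 N = 609 kN.
Setting C = 0.85 f'_c a b equal to T: a = 609000/(0.85 × 29 × 215) = 114.9 mm.

a ≈ 114.9 mm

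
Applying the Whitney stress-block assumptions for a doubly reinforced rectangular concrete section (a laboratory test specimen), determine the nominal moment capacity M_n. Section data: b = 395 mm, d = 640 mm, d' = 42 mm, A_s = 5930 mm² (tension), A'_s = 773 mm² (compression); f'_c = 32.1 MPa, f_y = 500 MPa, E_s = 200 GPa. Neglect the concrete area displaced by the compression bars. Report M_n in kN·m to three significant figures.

M_n ≈ 1570 kN·m

Assume both tension and compression steel yield.
Net tension couple steel: A_s − A'_s = 5157 mm².
a = (A_s − A'_s) f_y / (0.85 f'_c b) = 2578500/(0.85 × 32.1 × 395) = 239.25 mm.
c = a/β₁ = 239.25/0.821 = 291.41 mm; ε'_s = 0.003(c − d')/c = 0.0026 ≥ f_y/E_s = 0.0025, so compression steel does yield.
M_n = (A_s − A'_s) f_y (d − a/2) + A'_s f_y (d − d') = [2578500 × (640 − 119.625) + 386500 × (640 − 42)] × 10⁻⁶ = 1341.79 + 231.13 = 1572.92 kN·m.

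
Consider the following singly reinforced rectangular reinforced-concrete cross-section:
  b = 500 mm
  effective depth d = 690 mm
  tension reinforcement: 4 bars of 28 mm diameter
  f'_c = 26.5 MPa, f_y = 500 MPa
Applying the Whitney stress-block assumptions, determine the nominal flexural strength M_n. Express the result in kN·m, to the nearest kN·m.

A_s = 4 × 616 = 2464 mm².
T = A_s f_y = 2464 × 500 = 1232000 N = 1232 kN.
From C = T: a = T/(0.85 f'_c b) = 1232000/(0.85 × 26.5 × 500) = 109.39 mm.
M_n = T(d − a/2) = 1232 kN × (690 − 54.695) mm = 782.70 kN·m.

M_n ≈ 783 kN·m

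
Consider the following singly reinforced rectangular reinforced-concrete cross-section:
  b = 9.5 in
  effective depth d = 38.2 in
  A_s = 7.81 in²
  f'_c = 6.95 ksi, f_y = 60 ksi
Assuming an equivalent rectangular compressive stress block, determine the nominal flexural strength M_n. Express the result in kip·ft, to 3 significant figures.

T = A_s f_y = 7.81 × 60 = 468.6 kips.
a = T/(0.85 f'_c b) = 468.6/(0.85 × 6.95 × 9.5) = 8.350 in.
M_n = T(d − a/2) = 468.6 × (38.2 − 4.175) = 15944.1 kip·in = 15944.1/12 = 1328.68 kip·ft.

M_n ≈ 1330 kip·ft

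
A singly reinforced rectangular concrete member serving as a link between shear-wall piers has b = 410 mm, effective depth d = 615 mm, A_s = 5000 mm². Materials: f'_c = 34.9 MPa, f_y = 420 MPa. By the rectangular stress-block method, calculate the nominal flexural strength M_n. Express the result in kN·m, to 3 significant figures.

M_n ≈ 1110 kN·m

T = A_s f_y = 5000 × 420 = 2100000 N = 2100 kN.
From C = T: a = T/(0.85 f'_c b) = 2100000/(0.85 × 34.9 × 410) = 172.66 mm.
M_n = T(d − a/2) = 2100 kN × (615 − 86.33) mm = 1110.21 kN·m.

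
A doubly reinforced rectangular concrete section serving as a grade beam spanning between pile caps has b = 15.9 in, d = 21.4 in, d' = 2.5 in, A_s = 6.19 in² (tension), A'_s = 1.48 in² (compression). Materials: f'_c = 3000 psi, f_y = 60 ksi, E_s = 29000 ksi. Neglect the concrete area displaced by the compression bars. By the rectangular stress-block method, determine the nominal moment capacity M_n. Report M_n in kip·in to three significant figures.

M_n ≈ 6740 kip·in

Assume both steels yield.
a = (A_s − A'_s) f_y/(0.85 f'_c b) = (6.19 − 1.48) × 60/(0.85 × 3 × 15.9) = 6.970 in.
c = a/β₁ = 6.970/0.85 = 8.200 in; ε'_s = 0.003(c − d')/c = 0.0021 ≥ ε_y = 0.0021, so the compression steel yields.
M_n = (A_s − A'_s) f_y (d − a/2) + A'_s f_y (d − d') = 282.6 × (21.4 − 3.485) + 88.8 × (21.4 − 2.5) = 5062.8 + 1678.3 = 6741.1 kip·in.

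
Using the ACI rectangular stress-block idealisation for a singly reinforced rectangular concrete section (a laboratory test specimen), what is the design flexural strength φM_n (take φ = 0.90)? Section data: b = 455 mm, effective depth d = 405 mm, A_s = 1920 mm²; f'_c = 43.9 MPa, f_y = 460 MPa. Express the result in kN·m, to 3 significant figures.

T = A_s f_y = 1920 × 460 = 883200 N = 883.2 kN.
From C = T: a = T/(0.85 f'_c b) = 883200/(0.85 × 43.9 × 455) = 52.02 mm.
M_n = T(d − a/2) = 883.2 kN × (405 − 26.01) mm = 334.72 kN·m.
φM_n = 0.90 × 334.72 = 301.25 kN·m.

φM_n ≈ 301 kN·m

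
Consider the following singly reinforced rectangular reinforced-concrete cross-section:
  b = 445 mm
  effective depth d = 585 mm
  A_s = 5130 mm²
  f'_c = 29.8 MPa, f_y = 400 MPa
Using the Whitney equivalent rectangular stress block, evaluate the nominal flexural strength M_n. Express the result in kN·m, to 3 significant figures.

M_n ≈ 1010 kN·m

T = A_s f_y = 5130 × 400 = 2052000 N = 2052 kN.
From C = T: a = T/(0.85 f'_c b) = 2052000/(0.85 × 29.8 × 445) = 182.05 mm.
M_n = T(d − a/2) = 2052 kN × (585 − 91.025) mm = 1013.64 kN·m.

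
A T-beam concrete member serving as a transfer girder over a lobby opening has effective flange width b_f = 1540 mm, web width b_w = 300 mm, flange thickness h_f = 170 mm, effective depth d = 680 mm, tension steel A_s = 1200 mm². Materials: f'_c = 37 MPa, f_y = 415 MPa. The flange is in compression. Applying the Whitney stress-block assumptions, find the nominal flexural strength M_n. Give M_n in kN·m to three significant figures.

Tension: T = A_s f_y = 1200 × 415 = 498000 N.
Try a within the flange: a = T/(0.85 f'_c b_f) = 498000/(0.85 × 37 × 1540) = 10.28 mm.
Since a = 10.28 ≤ h_f = 170 mm, the stress block lies entirely in the flange; analyse as a rectangular beam of width b_f.
M_n = T(d − a/2) = 498000 × (680 − 5.14) = 336.08 × 10⁶ N·mm.
M_n = 336.08 kN·m.

M_n ≈ 336 kN·m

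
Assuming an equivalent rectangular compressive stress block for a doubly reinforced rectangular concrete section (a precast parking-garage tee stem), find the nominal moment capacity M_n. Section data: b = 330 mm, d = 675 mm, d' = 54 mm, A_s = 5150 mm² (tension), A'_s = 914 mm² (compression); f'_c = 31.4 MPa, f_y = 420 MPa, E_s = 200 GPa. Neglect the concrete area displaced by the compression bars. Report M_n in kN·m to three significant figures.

M_n ≈ 1260 kN·m

Assume both tension and compression steel yield.
Net tension couple steel: A_s − A'_s = 4236 mm².
a = (A_s − A'_s) f_y / (0.85 f'_c b) = 1779120/(0.85 × 31.4 × 330) = 202.00 mm.
c = a/β₁ = 202.00/0.826 = 244.55 mm; ε'_s = 0.003(c − d')/c = 0.0023 ≥ f_y/E_s = 0.0021, so compression steel does yield.
M_n = (A_s − A'_s) f_y (d − a/2) + A'_s f_y (d − d') = [1779120 × (675 − 101) + 383880 × (675 − 54)] × 10⁻⁶ = 1021.21 + 238.39 = 1259.60 kN·m.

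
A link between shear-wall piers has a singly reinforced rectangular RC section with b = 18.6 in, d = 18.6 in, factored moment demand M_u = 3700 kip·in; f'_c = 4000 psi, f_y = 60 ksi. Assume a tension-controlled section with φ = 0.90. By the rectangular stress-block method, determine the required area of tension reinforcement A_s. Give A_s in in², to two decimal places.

A_s ≈ 4.12 in²

M_n = M_u/φ = 3700/0.90 = 4111.11 kip·in.
From M_n = 0.85 f'_c a b (d − a/2):
a = d − √(d² − 2M_n/(0.85 f'_c b)) = 18.6 − √(18.6² − 2 × 4111.11/(0.85 × 4 × 18.6)) = 3.905 in.
A_s = 0.85 f'_c a b / f_y = 0.85 × 4 × 3.905 × 18.6 / 60 = 4.116 in².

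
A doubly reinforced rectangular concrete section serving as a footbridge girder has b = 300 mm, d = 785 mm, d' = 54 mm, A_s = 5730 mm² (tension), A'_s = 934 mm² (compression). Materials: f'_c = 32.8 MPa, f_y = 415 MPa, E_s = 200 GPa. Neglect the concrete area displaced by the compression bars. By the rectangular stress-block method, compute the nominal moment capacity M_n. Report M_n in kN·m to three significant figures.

M_n ≈ 1610 kN·m

Assume both tension and compression steel yield.
Net tension couple steel: A_s − A'_s = 4796 mm².
a = (A_s − A'_s) f_y / (0.85 f'_c b) = 1990340/(0.85 × 32.8 × 300) = 237.97 mm.
c = a/β₁ = 237.97/0.816 = 291.63 mm; ε'_s = 0.003(c − d')/c = 0.0024 ≥ f_y/E_s = 0.0021, so compression steel does yield.
M_n = (A_s − A'_s) f_y (d − a/2) + A'_s f_y (d − d') = [1990340 × (785 − 118.985) + 387610 × (785 − 54)] × 10⁻⁶ = 1325.60 + 283.34 = 1608.94 kN·m.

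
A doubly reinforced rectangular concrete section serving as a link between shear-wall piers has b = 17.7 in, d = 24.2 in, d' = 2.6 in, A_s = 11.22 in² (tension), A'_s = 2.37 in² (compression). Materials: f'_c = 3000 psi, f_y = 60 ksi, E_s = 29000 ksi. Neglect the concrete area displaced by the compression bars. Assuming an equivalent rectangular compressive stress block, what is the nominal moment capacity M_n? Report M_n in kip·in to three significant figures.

M_n ≈ 12800 kip·in

Assume both steels yield.
a = (A_s − A'_s) f_y/(0.85 f'_c b) = (11.22 − 2.37) × 60/(0.85 × 3 × 17.7) = 11.765 in.
c = a/β₁ = 11.765/0.85 = 13.841 in; ε'_s = 0.003(c − d')/c = 0.0024 ≥ ε_y = 0.0021, so the compression steel yields.
M_n = (A_s − A'_s) f_y (d − a/2) + A'_s f_y (d − d') = 531 × (24.2 − 5.8825) + 142.2 × (24.2 − 2.6) = 9726.6 + 3071.5 = 12798.1 kip·in.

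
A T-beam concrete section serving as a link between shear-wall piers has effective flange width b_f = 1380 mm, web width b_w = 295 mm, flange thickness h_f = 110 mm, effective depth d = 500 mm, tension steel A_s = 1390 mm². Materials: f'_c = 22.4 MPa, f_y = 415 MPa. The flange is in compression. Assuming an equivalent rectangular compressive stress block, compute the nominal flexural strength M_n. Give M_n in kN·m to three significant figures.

M_n ≈ 282 kN·m

Tension: T = A_s f_y = 1390 × 415 = 576850 N.
Try a within the flange: a = T/(0.85 f'_c b_f) = 576850/(0.85 × 22.4 × 1380) = 21.95 mm.
Since a = 21.95 ≤ h_f = 110 mm, the stress block lies entirely in the flange; analyse as a rectangular beam of width b_f.
M_n = T(d − a/2) = 576850 × (500 − 10.975) = 282.09 × 10⁶ N·mm.
M_n = 282.09 kN·m.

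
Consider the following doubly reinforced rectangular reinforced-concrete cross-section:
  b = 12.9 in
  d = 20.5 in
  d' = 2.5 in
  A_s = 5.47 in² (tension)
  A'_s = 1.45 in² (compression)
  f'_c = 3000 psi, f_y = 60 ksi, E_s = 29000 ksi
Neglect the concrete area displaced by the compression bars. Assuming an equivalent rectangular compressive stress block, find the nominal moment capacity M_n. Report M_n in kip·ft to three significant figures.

Assume both steels yield.
a = (A_s − A'_s) f_y/(0.85 f'_c b) = (5.47 − 1.45) × 60/(0.85 × 3 × 12.9) = 7.332 in.
c = a/β₁ = 7.332/0.85 = 8.626 in; ε'_s = 0.003(c − d')/c = 0.0021 ≥ ε_y = 0.0021, so the compression steel yields.
M_n = (A_s − A'_s) f_y (d − a/2) + A'_s f_y (d − d') = 241.2 × (20.5 − 3.666) + 87 × (20.5 − 2.5) = 4060.4 + 1566.0 = 5626.4 kip·in = 5626.4/12 = 468.87 kip·ft.

M_n ≈ 469 kip·ft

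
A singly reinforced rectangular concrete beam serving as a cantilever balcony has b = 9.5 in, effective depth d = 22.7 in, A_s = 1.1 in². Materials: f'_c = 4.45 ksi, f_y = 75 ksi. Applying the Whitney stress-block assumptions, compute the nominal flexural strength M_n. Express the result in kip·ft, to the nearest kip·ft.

M_n ≈ 148 kip·ft

T = A_s f_y = 1.1 × 75 = 82.5 kips.
a = T/(0.85 f'_c b) = 82.5/(0.85 × 4.45 × 9.5) = 2.296 in.
M_n = T(d − a/2) = 82.5 × (22.7 − 1.148) = 1778.0 kip·in = 1778.0/12 = 148.17 kip·ft.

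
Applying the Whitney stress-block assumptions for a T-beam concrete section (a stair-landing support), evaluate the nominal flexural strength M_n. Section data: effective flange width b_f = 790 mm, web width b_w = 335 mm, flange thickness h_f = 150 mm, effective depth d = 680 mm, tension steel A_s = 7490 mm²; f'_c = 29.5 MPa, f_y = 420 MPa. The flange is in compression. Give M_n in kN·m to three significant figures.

Tension: T = A_s f_y = 7490 × 420 = 3145800 N.
Try a within the flange: a = T/(0.85 f'_c b_f) = 3145800/(0.85 × 29.5 × 790) = 158.80 mm.
a = 158.80 > h_f = 150 mm: the block extends into the web. Split into flange-overhang and web parts.
C_f = 0.85 f'_c (b_f − b_w) h_f = 0.85 × 29.5 × (790 − 335) × 150 = 1711369 N.
Remaining web compression depth: a_w = (T − C_f)/(0.85 f'_c b_w) = (3145800 − 1711369)/(0.85 × 29.5 × 335) = 170.76 mm.
M_n = C_f(d − h_f/2) + (T − C_f)(d − a_w/2) = 1711369 × (680 − 75) + 1434431 × (680 − 85.38) = 1035.38 + 852.94 = 1888.32 × 10⁶ N·mm.
M_n = 1888.32 kN·m.

M_n ≈ 1890 kN·m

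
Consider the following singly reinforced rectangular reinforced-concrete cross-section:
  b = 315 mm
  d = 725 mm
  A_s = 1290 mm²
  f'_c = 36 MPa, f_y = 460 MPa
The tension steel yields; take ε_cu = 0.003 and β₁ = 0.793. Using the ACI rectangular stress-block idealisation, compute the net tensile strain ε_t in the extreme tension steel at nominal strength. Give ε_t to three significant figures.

ε_t ≈ 0.0250

a = A_s f_y/(0.85 f'_c b) = 61.56 mm.
β₁ = 0.793, so c = a/β₁ = 61.56/0.793 = 77.63 mm.
From the linear strain diagram with ε_cu = 0.003: ε_t = 0.003 (d − c)/c = 0.003 × (725 − 77.63)/77.63 = 0.0250.
Since ε_t ≥ 0.005, the section is tension-controlled.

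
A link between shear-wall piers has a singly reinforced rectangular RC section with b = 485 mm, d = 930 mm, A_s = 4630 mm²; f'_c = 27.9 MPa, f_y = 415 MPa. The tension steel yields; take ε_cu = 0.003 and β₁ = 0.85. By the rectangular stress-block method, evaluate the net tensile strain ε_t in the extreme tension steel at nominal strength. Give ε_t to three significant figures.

ε_t ≈ 0.0112

a = A_s f_y/(0.85 f'_c b) = 167.06 mm.
β₁ = 0.85, so c = a/β₁ = 167.06/0.85 = 196.54 mm.
From the linear strain diagram with ε_cu = 0.003: ε_t = 0.003 (d − c)/c = 0.003 × (930 − 196.54)/196.54 = 0.0112.
Since ε_t ≥ 0.005, the section is tension-controlled.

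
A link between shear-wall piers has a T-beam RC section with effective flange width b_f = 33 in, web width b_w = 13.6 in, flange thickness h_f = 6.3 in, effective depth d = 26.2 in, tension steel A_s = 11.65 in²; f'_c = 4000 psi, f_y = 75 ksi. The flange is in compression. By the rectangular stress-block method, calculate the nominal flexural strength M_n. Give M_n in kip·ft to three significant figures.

Tension: T = A_s f_y = 11.65 × 75 = 873.75 kips.
Try a within the flange: a = T/(0.85 f'_c b_f) = 873.75/(0.85 × 4 × 33) = 7.787 in.
a = 7.787 > h_f = 6.3 in: the block extends into the web. Split into flange-overhang and web parts.
C_f = 0.85 f'_c (b_f − b_w) h_f = 0.85 × 4 × (33 − 13.6) × 6.3 = 415.5 kips.
Remaining web compression depth: a_w = (T − C_f)/(0.85 f'_c b_w) = (873.75 − 415.5)/(0.85 × 4 × 13.6) = 9.910 in.
M_n = C_f(d − h_f/2) + (T − C_f)(d − a_w/2) = 415.5 × (26.2 − 3.15) + 458.25 × (26.2 − 4.955) = 9577.3 + 9735.5 = 19312.8 kip·in.
M_n = 19312.8/12 = 1609.40 kip·ft.

M_n ≈ 1610 kip·ft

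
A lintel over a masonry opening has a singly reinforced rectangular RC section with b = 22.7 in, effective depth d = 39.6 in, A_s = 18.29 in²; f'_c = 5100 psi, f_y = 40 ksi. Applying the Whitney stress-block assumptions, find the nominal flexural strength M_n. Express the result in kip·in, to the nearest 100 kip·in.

M_n ≈ 26300 kip·in

T = A_s f_y = 18.29 × 40 = 731.6 kips.
a = T/(0.85 f'_c b) = 731.6/(0.85 × 5.1 × 22.7) = 7.435 in.
M_n = T(d − a/2) = 731.6 × (39.6 − 3.7175) = 26251.6 kip·in.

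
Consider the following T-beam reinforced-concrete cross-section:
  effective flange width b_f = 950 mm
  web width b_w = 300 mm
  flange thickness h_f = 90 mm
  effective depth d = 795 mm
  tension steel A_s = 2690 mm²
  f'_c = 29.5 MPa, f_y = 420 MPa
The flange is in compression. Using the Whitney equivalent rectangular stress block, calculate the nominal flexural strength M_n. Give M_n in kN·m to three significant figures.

M_n ≈ 871 kN·m

Tension: T = A_s f_y = 2690 × 420 = 1129800 N.
Try a within the flange: a = T/(0.85 f'_c b_f) = 1129800/(0.85 × 29.5 × 950) = 47.43 mm.
Since a = 47.43 ≤ h_f = 90 mm, the stress block lies entirely in the flange; analyse as a rectangular beam of width b_f.
M_n = T(d − a/2) = 1129800 × (795 − 23.715) = 871.40 × 10⁶ N·mm.
M_n = 871.40 kN·m.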